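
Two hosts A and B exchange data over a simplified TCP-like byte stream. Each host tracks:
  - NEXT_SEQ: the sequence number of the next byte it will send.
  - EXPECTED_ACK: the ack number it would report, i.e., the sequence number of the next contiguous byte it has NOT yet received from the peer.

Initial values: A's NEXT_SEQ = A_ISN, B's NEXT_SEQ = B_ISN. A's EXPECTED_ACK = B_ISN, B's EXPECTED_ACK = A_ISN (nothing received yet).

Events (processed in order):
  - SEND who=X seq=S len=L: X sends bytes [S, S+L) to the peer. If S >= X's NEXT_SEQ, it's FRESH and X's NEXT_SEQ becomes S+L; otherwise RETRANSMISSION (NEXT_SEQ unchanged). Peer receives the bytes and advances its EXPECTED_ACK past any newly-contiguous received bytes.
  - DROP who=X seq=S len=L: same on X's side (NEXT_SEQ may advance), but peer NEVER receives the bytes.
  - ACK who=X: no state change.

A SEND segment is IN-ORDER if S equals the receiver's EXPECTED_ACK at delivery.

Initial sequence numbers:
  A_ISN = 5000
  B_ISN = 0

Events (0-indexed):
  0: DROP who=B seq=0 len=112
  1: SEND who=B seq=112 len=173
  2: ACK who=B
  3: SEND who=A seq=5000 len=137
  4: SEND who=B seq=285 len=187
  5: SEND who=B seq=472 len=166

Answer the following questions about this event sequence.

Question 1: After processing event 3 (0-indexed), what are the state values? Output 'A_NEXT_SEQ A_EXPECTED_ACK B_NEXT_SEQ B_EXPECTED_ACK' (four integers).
After event 0: A_seq=5000 A_ack=0 B_seq=112 B_ack=5000
After event 1: A_seq=5000 A_ack=0 B_seq=285 B_ack=5000
After event 2: A_seq=5000 A_ack=0 B_seq=285 B_ack=5000
After event 3: A_seq=5137 A_ack=0 B_seq=285 B_ack=5137

5137 0 285 5137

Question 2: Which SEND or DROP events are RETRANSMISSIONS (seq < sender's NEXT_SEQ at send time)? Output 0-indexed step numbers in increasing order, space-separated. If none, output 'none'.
Step 0: DROP seq=0 -> fresh
Step 1: SEND seq=112 -> fresh
Step 3: SEND seq=5000 -> fresh
Step 4: SEND seq=285 -> fresh
Step 5: SEND seq=472 -> fresh

Answer: none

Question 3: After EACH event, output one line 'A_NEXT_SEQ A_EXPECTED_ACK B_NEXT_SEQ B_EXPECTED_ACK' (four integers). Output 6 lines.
5000 0 112 5000
5000 0 285 5000
5000 0 285 5000
5137 0 285 5137
5137 0 472 5137
5137 0 638 5137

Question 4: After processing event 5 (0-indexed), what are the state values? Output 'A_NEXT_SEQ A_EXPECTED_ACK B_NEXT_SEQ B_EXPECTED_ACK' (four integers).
After event 0: A_seq=5000 A_ack=0 B_seq=112 B_ack=5000
After event 1: A_seq=5000 A_ack=0 B_seq=285 B_ack=5000
After event 2: A_seq=5000 A_ack=0 B_seq=285 B_ack=5000
After event 3: A_seq=5137 A_ack=0 B_seq=285 B_ack=5137
After event 4: A_seq=5137 A_ack=0 B_seq=472 B_ack=5137
After event 5: A_seq=5137 A_ack=0 B_seq=638 B_ack=5137

5137 0 638 5137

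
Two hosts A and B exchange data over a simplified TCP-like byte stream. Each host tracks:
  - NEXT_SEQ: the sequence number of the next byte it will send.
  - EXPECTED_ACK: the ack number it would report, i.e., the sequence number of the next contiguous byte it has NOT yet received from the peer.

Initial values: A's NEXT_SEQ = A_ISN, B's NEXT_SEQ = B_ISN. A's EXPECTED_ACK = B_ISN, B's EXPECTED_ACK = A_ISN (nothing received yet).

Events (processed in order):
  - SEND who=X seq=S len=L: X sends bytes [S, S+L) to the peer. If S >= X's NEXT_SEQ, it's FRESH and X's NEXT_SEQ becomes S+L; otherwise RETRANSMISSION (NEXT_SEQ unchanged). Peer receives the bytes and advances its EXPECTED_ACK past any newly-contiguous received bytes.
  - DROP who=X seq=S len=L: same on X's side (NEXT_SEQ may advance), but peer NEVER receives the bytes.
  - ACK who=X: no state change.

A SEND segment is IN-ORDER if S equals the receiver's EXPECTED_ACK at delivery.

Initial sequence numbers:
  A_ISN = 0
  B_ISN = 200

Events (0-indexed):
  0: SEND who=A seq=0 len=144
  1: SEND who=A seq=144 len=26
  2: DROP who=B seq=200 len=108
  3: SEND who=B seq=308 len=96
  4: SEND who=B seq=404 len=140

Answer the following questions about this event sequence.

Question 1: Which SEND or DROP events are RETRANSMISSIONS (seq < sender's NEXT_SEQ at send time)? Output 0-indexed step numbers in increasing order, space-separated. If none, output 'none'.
Answer: none

Derivation:
Step 0: SEND seq=0 -> fresh
Step 1: SEND seq=144 -> fresh
Step 2: DROP seq=200 -> fresh
Step 3: SEND seq=308 -> fresh
Step 4: SEND seq=404 -> fresh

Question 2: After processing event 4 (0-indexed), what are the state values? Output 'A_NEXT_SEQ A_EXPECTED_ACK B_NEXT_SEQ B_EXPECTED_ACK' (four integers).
After event 0: A_seq=144 A_ack=200 B_seq=200 B_ack=144
After event 1: A_seq=170 A_ack=200 B_seq=200 B_ack=170
After event 2: A_seq=170 A_ack=200 B_seq=308 B_ack=170
After event 3: A_seq=170 A_ack=200 B_seq=404 B_ack=170
After event 4: A_seq=170 A_ack=200 B_seq=544 B_ack=170

170 200 544 170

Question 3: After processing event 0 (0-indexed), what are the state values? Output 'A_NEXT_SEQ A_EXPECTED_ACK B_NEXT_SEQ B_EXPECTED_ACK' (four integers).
After event 0: A_seq=144 A_ack=200 B_seq=200 B_ack=144

144 200 200 144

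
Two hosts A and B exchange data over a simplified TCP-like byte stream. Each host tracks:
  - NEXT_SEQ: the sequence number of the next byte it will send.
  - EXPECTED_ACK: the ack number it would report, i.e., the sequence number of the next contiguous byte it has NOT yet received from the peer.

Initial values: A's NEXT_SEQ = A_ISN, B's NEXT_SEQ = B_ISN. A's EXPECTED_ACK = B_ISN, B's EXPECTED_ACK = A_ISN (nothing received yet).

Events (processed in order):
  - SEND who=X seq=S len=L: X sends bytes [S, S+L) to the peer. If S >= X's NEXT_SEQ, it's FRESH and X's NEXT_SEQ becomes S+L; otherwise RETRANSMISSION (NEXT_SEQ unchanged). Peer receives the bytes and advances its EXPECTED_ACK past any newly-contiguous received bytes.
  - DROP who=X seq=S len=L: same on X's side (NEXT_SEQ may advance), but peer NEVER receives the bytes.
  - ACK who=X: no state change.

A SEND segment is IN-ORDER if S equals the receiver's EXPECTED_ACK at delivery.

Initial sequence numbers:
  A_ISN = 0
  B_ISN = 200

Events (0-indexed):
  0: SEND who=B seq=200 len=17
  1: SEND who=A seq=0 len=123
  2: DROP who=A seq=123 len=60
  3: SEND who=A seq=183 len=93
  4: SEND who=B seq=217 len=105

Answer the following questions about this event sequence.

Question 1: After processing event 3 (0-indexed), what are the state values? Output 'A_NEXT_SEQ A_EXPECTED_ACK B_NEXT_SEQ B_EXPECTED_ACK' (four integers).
After event 0: A_seq=0 A_ack=217 B_seq=217 B_ack=0
After event 1: A_seq=123 A_ack=217 B_seq=217 B_ack=123
After event 2: A_seq=183 A_ack=217 B_seq=217 B_ack=123
After event 3: A_seq=276 A_ack=217 B_seq=217 B_ack=123

276 217 217 123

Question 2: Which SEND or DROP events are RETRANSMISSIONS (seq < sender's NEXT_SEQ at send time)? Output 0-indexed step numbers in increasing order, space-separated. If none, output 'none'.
Step 0: SEND seq=200 -> fresh
Step 1: SEND seq=0 -> fresh
Step 2: DROP seq=123 -> fresh
Step 3: SEND seq=183 -> fresh
Step 4: SEND seq=217 -> fresh

Answer: none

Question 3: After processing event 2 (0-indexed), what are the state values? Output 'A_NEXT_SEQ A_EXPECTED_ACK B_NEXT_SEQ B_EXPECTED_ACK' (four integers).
After event 0: A_seq=0 A_ack=217 B_seq=217 B_ack=0
After event 1: A_seq=123 A_ack=217 B_seq=217 B_ack=123
After event 2: A_seq=183 A_ack=217 B_seq=217 B_ack=123

183 217 217 123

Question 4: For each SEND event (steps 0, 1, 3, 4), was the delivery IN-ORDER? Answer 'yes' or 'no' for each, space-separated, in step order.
Step 0: SEND seq=200 -> in-order
Step 1: SEND seq=0 -> in-order
Step 3: SEND seq=183 -> out-of-order
Step 4: SEND seq=217 -> in-order

Answer: yes yes no yes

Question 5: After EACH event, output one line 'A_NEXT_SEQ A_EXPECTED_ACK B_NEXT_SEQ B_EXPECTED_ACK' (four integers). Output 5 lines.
0 217 217 0
123 217 217 123
183 217 217 123
276 217 217 123
276 322 322 123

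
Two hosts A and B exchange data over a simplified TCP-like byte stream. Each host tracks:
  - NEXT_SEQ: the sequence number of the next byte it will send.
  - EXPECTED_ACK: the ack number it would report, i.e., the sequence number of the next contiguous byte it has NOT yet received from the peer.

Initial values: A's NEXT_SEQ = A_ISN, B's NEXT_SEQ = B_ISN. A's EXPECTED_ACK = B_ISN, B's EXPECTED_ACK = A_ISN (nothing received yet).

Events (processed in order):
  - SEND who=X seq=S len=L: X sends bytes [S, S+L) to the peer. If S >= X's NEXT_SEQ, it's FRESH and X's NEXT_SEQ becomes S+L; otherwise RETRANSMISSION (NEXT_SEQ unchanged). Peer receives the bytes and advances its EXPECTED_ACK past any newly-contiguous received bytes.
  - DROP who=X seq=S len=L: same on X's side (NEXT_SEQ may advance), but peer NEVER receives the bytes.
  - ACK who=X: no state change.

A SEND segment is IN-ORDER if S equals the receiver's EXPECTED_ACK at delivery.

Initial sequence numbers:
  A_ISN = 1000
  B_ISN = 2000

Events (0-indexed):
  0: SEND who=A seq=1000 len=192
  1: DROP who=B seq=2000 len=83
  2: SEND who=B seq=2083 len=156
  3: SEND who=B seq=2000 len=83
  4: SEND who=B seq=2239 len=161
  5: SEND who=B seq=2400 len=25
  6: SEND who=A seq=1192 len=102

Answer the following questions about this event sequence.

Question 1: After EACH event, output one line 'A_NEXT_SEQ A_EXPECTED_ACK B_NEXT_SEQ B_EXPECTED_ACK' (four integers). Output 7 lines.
1192 2000 2000 1192
1192 2000 2083 1192
1192 2000 2239 1192
1192 2239 2239 1192
1192 2400 2400 1192
1192 2425 2425 1192
1294 2425 2425 1294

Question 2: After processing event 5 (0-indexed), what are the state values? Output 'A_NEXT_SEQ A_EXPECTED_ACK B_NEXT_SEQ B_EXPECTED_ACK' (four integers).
After event 0: A_seq=1192 A_ack=2000 B_seq=2000 B_ack=1192
After event 1: A_seq=1192 A_ack=2000 B_seq=2083 B_ack=1192
After event 2: A_seq=1192 A_ack=2000 B_seq=2239 B_ack=1192
After event 3: A_seq=1192 A_ack=2239 B_seq=2239 B_ack=1192
After event 4: A_seq=1192 A_ack=2400 B_seq=2400 B_ack=1192
After event 5: A_seq=1192 A_ack=2425 B_seq=2425 B_ack=1192

1192 2425 2425 1192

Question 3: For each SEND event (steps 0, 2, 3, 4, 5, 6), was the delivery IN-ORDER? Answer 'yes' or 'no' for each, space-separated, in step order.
Step 0: SEND seq=1000 -> in-order
Step 2: SEND seq=2083 -> out-of-order
Step 3: SEND seq=2000 -> in-order
Step 4: SEND seq=2239 -> in-order
Step 5: SEND seq=2400 -> in-order
Step 6: SEND seq=1192 -> in-order

Answer: yes no yes yes yes yes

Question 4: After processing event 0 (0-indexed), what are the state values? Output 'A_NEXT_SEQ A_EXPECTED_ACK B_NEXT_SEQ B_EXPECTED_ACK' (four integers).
After event 0: A_seq=1192 A_ack=2000 B_seq=2000 B_ack=1192

1192 2000 2000 1192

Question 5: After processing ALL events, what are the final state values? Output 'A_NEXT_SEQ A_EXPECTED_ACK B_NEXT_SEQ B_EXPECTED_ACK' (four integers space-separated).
Answer: 1294 2425 2425 1294

Derivation:
After event 0: A_seq=1192 A_ack=2000 B_seq=2000 B_ack=1192
After event 1: A_seq=1192 A_ack=2000 B_seq=2083 B_ack=1192
After event 2: A_seq=1192 A_ack=2000 B_seq=2239 B_ack=1192
After event 3: A_seq=1192 A_ack=2239 B_seq=2239 B_ack=1192
After event 4: A_seq=1192 A_ack=2400 B_seq=2400 B_ack=1192
After event 5: A_seq=1192 A_ack=2425 B_seq=2425 B_ack=1192
After event 6: A_seq=1294 A_ack=2425 B_seq=2425 B_ack=1294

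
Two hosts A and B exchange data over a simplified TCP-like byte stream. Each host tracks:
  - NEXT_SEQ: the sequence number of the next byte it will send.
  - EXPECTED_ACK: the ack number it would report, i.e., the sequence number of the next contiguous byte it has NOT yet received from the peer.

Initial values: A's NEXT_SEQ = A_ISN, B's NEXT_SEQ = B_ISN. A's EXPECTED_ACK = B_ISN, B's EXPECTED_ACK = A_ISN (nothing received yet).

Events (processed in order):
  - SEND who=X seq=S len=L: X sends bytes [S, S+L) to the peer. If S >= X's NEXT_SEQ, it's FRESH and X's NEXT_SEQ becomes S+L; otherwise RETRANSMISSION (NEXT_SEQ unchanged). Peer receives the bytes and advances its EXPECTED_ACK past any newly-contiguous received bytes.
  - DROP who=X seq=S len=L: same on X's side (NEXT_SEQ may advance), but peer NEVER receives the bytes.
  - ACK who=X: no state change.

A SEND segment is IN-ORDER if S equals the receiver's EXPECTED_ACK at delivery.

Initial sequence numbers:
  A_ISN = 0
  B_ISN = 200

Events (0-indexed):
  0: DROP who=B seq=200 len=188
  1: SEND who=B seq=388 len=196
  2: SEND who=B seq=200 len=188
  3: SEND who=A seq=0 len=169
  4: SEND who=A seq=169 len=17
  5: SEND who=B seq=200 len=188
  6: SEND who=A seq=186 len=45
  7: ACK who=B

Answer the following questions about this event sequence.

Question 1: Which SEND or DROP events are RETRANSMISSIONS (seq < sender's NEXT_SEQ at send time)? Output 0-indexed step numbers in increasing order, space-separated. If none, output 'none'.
Step 0: DROP seq=200 -> fresh
Step 1: SEND seq=388 -> fresh
Step 2: SEND seq=200 -> retransmit
Step 3: SEND seq=0 -> fresh
Step 4: SEND seq=169 -> fresh
Step 5: SEND seq=200 -> retransmit
Step 6: SEND seq=186 -> fresh

Answer: 2 5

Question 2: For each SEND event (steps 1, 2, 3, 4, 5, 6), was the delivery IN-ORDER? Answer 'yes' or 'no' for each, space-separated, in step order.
Answer: no yes yes yes no yes

Derivation:
Step 1: SEND seq=388 -> out-of-order
Step 2: SEND seq=200 -> in-order
Step 3: SEND seq=0 -> in-order
Step 4: SEND seq=169 -> in-order
Step 5: SEND seq=200 -> out-of-order
Step 6: SEND seq=186 -> in-order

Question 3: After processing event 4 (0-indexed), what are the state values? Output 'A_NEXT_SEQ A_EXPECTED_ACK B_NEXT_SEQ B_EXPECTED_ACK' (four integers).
After event 0: A_seq=0 A_ack=200 B_seq=388 B_ack=0
After event 1: A_seq=0 A_ack=200 B_seq=584 B_ack=0
After event 2: A_seq=0 A_ack=584 B_seq=584 B_ack=0
After event 3: A_seq=169 A_ack=584 B_seq=584 B_ack=169
After event 4: A_seq=186 A_ack=584 B_seq=584 B_ack=186

186 584 584 186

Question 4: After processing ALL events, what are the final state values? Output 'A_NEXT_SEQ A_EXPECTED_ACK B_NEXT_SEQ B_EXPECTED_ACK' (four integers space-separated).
Answer: 231 584 584 231

Derivation:
After event 0: A_seq=0 A_ack=200 B_seq=388 B_ack=0
After event 1: A_seq=0 A_ack=200 B_seq=584 B_ack=0
After event 2: A_seq=0 A_ack=584 B_seq=584 B_ack=0
After event 3: A_seq=169 A_ack=584 B_seq=584 B_ack=169
After event 4: A_seq=186 A_ack=584 B_seq=584 B_ack=186
After event 5: A_seq=186 A_ack=584 B_seq=584 B_ack=186
After event 6: A_seq=231 A_ack=584 B_seq=584 B_ack=231
After event 7: A_seq=231 A_ack=584 B_seq=584 B_ack=231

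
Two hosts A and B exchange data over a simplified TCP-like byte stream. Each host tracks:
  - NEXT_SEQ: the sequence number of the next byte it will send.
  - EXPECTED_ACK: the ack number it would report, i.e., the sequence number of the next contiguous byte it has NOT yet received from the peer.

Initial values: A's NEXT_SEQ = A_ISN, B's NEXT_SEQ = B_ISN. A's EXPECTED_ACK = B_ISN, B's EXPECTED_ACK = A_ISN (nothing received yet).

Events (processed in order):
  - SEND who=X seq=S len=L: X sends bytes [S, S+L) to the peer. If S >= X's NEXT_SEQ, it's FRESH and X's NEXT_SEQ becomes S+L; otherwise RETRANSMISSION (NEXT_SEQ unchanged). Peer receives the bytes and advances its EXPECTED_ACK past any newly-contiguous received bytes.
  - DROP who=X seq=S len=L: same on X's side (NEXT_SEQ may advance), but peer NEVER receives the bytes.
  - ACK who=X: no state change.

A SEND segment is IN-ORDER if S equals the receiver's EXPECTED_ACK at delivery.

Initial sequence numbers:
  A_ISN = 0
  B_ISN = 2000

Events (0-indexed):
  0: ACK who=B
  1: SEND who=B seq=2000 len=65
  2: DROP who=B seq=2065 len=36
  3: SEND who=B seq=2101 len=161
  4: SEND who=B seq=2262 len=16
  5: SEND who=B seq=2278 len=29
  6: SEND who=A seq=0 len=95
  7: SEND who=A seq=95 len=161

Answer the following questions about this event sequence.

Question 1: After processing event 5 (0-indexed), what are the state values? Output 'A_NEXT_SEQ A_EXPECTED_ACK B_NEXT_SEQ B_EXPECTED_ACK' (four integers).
After event 0: A_seq=0 A_ack=2000 B_seq=2000 B_ack=0
After event 1: A_seq=0 A_ack=2065 B_seq=2065 B_ack=0
After event 2: A_seq=0 A_ack=2065 B_seq=2101 B_ack=0
After event 3: A_seq=0 A_ack=2065 B_seq=2262 B_ack=0
After event 4: A_seq=0 A_ack=2065 B_seq=2278 B_ack=0
After event 5: A_seq=0 A_ack=2065 B_seq=2307 B_ack=0

0 2065 2307 0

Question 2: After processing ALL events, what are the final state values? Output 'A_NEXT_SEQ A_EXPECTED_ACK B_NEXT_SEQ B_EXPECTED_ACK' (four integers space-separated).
Answer: 256 2065 2307 256

Derivation:
After event 0: A_seq=0 A_ack=2000 B_seq=2000 B_ack=0
After event 1: A_seq=0 A_ack=2065 B_seq=2065 B_ack=0
After event 2: A_seq=0 A_ack=2065 B_seq=2101 B_ack=0
After event 3: A_seq=0 A_ack=2065 B_seq=2262 B_ack=0
After event 4: A_seq=0 A_ack=2065 B_seq=2278 B_ack=0
After event 5: A_seq=0 A_ack=2065 B_seq=2307 B_ack=0
After event 6: A_seq=95 A_ack=2065 B_seq=2307 B_ack=95
After event 7: A_seq=256 A_ack=2065 B_seq=2307 B_ack=256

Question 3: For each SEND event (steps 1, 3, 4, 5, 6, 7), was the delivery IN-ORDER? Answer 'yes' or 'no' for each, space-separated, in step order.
Answer: yes no no no yes yes

Derivation:
Step 1: SEND seq=2000 -> in-order
Step 3: SEND seq=2101 -> out-of-order
Step 4: SEND seq=2262 -> out-of-order
Step 5: SEND seq=2278 -> out-of-order
Step 6: SEND seq=0 -> in-order
Step 7: SEND seq=95 -> in-order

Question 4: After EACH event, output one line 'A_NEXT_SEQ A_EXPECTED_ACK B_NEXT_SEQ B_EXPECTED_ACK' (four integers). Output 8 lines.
0 2000 2000 0
0 2065 2065 0
0 2065 2101 0
0 2065 2262 0
0 2065 2278 0
0 2065 2307 0
95 2065 2307 95
256 2065 2307 256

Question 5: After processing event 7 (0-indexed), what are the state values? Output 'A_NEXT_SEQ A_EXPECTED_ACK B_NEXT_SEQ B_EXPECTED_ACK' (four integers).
After event 0: A_seq=0 A_ack=2000 B_seq=2000 B_ack=0
After event 1: A_seq=0 A_ack=2065 B_seq=2065 B_ack=0
After event 2: A_seq=0 A_ack=2065 B_seq=2101 B_ack=0
After event 3: A_seq=0 A_ack=2065 B_seq=2262 B_ack=0
After event 4: A_seq=0 A_ack=2065 B_seq=2278 B_ack=0
After event 5: A_seq=0 A_ack=2065 B_seq=2307 B_ack=0
After event 6: A_seq=95 A_ack=2065 B_seq=2307 B_ack=95
After event 7: A_seq=256 A_ack=2065 B_seq=2307 B_ack=256

256 2065 2307 256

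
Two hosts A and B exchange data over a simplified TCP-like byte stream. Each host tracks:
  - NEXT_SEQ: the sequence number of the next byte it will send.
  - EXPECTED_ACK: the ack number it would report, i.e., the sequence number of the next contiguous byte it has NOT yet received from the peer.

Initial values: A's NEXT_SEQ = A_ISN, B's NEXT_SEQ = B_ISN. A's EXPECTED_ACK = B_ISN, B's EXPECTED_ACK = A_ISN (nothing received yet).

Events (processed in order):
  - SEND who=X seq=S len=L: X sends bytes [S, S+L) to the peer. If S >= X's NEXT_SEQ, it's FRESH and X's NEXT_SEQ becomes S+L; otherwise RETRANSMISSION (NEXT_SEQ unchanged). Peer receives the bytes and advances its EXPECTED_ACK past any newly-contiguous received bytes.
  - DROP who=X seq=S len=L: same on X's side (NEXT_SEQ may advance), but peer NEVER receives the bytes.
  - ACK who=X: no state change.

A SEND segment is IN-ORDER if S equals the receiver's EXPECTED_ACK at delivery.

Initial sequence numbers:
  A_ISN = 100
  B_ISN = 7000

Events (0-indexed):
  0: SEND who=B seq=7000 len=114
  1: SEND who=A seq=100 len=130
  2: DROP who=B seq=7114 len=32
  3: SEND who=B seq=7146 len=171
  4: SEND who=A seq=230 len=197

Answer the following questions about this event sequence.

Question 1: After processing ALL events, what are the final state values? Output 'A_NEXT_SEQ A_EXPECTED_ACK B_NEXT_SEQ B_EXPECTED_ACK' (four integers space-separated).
After event 0: A_seq=100 A_ack=7114 B_seq=7114 B_ack=100
After event 1: A_seq=230 A_ack=7114 B_seq=7114 B_ack=230
After event 2: A_seq=230 A_ack=7114 B_seq=7146 B_ack=230
After event 3: A_seq=230 A_ack=7114 B_seq=7317 B_ack=230
After event 4: A_seq=427 A_ack=7114 B_seq=7317 B_ack=427

Answer: 427 7114 7317 427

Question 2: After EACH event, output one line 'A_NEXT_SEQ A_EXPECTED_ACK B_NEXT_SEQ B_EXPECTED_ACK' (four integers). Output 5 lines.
100 7114 7114 100
230 7114 7114 230
230 7114 7146 230
230 7114 7317 230
427 7114 7317 427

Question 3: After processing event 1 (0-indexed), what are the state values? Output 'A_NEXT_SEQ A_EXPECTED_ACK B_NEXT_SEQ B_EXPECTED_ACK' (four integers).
After event 0: A_seq=100 A_ack=7114 B_seq=7114 B_ack=100
After event 1: A_seq=230 A_ack=7114 B_seq=7114 B_ack=230

230 7114 7114 230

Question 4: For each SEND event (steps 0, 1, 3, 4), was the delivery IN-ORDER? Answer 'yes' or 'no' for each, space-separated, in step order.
Step 0: SEND seq=7000 -> in-order
Step 1: SEND seq=100 -> in-order
Step 3: SEND seq=7146 -> out-of-order
Step 4: SEND seq=230 -> in-order

Answer: yes yes no yes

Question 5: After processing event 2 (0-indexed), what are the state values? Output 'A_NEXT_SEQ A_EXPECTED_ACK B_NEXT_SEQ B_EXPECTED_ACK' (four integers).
After event 0: A_seq=100 A_ack=7114 B_seq=7114 B_ack=100
After event 1: A_seq=230 A_ack=7114 B_seq=7114 B_ack=230
After event 2: A_seq=230 A_ack=7114 B_seq=7146 B_ack=230

230 7114 7146 230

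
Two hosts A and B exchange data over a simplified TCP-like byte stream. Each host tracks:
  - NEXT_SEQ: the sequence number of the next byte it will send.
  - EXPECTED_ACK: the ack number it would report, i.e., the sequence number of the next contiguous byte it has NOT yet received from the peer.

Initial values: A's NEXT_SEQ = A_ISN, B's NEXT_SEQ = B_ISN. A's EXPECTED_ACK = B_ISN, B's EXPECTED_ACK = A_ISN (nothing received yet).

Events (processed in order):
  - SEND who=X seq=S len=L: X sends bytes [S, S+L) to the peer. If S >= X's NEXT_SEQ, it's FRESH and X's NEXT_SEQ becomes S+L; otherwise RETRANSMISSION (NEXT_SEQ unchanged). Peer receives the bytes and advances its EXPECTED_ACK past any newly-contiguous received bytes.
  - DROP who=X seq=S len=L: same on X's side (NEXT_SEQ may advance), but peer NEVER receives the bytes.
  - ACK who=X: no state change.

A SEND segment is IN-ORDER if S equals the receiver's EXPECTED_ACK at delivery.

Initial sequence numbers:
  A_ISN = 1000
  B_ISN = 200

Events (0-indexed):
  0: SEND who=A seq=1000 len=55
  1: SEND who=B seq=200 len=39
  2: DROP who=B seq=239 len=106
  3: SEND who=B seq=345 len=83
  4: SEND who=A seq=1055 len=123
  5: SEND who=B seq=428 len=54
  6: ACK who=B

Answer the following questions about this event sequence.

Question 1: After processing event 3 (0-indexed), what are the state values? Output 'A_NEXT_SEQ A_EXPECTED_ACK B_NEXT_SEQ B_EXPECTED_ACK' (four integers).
After event 0: A_seq=1055 A_ack=200 B_seq=200 B_ack=1055
After event 1: A_seq=1055 A_ack=239 B_seq=239 B_ack=1055
After event 2: A_seq=1055 A_ack=239 B_seq=345 B_ack=1055
After event 3: A_seq=1055 A_ack=239 B_seq=428 B_ack=1055

1055 239 428 1055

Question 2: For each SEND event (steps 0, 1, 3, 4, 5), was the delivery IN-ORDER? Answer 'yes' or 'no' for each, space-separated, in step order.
Step 0: SEND seq=1000 -> in-order
Step 1: SEND seq=200 -> in-order
Step 3: SEND seq=345 -> out-of-order
Step 4: SEND seq=1055 -> in-order
Step 5: SEND seq=428 -> out-of-order

Answer: yes yes no yes no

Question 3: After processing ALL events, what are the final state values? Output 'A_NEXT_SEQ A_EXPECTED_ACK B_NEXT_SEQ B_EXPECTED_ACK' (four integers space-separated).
After event 0: A_seq=1055 A_ack=200 B_seq=200 B_ack=1055
After event 1: A_seq=1055 A_ack=239 B_seq=239 B_ack=1055
After event 2: A_seq=1055 A_ack=239 B_seq=345 B_ack=1055
After event 3: A_seq=1055 A_ack=239 B_seq=428 B_ack=1055
After event 4: A_seq=1178 A_ack=239 B_seq=428 B_ack=1178
After event 5: A_seq=1178 A_ack=239 B_seq=482 B_ack=1178
After event 6: A_seq=1178 A_ack=239 B_seq=482 B_ack=1178

Answer: 1178 239 482 1178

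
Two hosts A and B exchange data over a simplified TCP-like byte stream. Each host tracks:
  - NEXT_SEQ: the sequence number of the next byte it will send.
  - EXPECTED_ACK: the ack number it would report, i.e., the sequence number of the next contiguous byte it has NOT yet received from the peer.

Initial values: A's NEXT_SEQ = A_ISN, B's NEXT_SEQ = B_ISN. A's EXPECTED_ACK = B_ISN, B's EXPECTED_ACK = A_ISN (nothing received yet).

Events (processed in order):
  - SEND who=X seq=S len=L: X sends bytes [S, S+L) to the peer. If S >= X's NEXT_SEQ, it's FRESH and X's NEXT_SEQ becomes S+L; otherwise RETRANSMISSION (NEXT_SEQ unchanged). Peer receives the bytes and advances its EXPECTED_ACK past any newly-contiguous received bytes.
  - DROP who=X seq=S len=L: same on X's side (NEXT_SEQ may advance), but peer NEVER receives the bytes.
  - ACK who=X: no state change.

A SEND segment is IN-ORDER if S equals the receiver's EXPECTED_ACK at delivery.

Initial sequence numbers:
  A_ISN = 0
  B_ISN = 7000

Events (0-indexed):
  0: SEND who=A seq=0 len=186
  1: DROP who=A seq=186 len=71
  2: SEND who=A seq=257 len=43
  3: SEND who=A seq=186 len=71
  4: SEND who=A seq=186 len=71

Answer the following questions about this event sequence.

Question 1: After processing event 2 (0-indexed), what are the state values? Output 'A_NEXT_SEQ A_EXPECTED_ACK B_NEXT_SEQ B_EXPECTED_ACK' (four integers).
After event 0: A_seq=186 A_ack=7000 B_seq=7000 B_ack=186
After event 1: A_seq=257 A_ack=7000 B_seq=7000 B_ack=186
After event 2: A_seq=300 A_ack=7000 B_seq=7000 B_ack=186

300 7000 7000 186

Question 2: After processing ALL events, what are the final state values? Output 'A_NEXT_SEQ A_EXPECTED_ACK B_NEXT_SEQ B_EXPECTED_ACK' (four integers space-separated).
After event 0: A_seq=186 A_ack=7000 B_seq=7000 B_ack=186
After event 1: A_seq=257 A_ack=7000 B_seq=7000 B_ack=186
After event 2: A_seq=300 A_ack=7000 B_seq=7000 B_ack=186
After event 3: A_seq=300 A_ack=7000 B_seq=7000 B_ack=300
After event 4: A_seq=300 A_ack=7000 B_seq=7000 B_ack=300

Answer: 300 7000 7000 300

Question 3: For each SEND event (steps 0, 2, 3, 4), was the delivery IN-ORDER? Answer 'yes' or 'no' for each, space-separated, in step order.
Step 0: SEND seq=0 -> in-order
Step 2: SEND seq=257 -> out-of-order
Step 3: SEND seq=186 -> in-order
Step 4: SEND seq=186 -> out-of-order

Answer: yes no yes no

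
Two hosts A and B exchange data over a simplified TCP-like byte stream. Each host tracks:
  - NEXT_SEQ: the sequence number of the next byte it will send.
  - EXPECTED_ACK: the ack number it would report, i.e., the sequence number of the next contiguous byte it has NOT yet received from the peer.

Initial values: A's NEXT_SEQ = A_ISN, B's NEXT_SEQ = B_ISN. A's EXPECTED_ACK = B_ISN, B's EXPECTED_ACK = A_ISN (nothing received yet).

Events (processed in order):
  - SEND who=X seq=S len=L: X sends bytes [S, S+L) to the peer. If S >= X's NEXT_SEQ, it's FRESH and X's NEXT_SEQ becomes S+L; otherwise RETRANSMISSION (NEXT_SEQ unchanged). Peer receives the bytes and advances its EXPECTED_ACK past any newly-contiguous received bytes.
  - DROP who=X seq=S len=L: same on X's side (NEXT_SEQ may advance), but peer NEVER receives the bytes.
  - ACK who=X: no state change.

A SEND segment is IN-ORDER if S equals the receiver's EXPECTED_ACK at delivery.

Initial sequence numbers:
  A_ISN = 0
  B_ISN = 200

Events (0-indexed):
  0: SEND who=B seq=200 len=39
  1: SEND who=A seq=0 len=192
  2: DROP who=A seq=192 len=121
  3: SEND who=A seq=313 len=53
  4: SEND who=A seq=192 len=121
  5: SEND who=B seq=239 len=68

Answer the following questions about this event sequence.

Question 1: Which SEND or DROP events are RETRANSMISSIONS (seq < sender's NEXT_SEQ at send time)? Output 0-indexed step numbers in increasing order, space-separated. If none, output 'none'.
Answer: 4

Derivation:
Step 0: SEND seq=200 -> fresh
Step 1: SEND seq=0 -> fresh
Step 2: DROP seq=192 -> fresh
Step 3: SEND seq=313 -> fresh
Step 4: SEND seq=192 -> retransmit
Step 5: SEND seq=239 -> fresh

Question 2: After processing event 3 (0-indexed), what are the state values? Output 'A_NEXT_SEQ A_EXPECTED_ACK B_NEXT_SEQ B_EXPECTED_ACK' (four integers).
After event 0: A_seq=0 A_ack=239 B_seq=239 B_ack=0
After event 1: A_seq=192 A_ack=239 B_seq=239 B_ack=192
After event 2: A_seq=313 A_ack=239 B_seq=239 B_ack=192
After event 3: A_seq=366 A_ack=239 B_seq=239 B_ack=192

366 239 239 192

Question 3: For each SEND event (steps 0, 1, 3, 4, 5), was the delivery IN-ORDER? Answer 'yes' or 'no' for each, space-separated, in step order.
Answer: yes yes no yes yes

Derivation:
Step 0: SEND seq=200 -> in-order
Step 1: SEND seq=0 -> in-order
Step 3: SEND seq=313 -> out-of-order
Step 4: SEND seq=192 -> in-order
Step 5: SEND seq=239 -> in-order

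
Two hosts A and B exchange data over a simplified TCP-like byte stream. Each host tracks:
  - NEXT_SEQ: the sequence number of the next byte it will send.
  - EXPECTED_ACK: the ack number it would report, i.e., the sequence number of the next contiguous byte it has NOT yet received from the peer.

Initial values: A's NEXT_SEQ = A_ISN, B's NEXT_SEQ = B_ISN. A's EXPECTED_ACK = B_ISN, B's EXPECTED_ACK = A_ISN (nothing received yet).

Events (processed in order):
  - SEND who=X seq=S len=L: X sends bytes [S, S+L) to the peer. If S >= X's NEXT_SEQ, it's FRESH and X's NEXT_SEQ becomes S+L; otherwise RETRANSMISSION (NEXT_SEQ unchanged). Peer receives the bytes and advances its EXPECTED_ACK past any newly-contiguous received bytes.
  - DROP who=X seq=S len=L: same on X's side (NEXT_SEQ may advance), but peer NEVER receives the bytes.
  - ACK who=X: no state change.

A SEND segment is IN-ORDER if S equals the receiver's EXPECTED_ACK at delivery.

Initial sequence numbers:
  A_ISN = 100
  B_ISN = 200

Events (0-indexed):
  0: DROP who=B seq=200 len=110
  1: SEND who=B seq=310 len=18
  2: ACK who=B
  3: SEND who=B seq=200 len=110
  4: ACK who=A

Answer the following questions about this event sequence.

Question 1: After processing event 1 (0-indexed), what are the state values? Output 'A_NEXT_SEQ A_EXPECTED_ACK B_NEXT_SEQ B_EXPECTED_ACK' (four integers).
After event 0: A_seq=100 A_ack=200 B_seq=310 B_ack=100
After event 1: A_seq=100 A_ack=200 B_seq=328 B_ack=100

100 200 328 100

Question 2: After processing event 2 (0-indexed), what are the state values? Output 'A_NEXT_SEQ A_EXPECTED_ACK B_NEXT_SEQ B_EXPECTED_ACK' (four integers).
After event 0: A_seq=100 A_ack=200 B_seq=310 B_ack=100
After event 1: A_seq=100 A_ack=200 B_seq=328 B_ack=100
After event 2: A_seq=100 A_ack=200 B_seq=328 B_ack=100

100 200 328 100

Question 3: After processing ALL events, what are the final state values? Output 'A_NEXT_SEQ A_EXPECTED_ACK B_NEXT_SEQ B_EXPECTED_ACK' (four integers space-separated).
Answer: 100 328 328 100

Derivation:
After event 0: A_seq=100 A_ack=200 B_seq=310 B_ack=100
After event 1: A_seq=100 A_ack=200 B_seq=328 B_ack=100
After event 2: A_seq=100 A_ack=200 B_seq=328 B_ack=100
After event 3: A_seq=100 A_ack=328 B_seq=328 B_ack=100
After event 4: A_seq=100 A_ack=328 B_seq=328 B_ack=100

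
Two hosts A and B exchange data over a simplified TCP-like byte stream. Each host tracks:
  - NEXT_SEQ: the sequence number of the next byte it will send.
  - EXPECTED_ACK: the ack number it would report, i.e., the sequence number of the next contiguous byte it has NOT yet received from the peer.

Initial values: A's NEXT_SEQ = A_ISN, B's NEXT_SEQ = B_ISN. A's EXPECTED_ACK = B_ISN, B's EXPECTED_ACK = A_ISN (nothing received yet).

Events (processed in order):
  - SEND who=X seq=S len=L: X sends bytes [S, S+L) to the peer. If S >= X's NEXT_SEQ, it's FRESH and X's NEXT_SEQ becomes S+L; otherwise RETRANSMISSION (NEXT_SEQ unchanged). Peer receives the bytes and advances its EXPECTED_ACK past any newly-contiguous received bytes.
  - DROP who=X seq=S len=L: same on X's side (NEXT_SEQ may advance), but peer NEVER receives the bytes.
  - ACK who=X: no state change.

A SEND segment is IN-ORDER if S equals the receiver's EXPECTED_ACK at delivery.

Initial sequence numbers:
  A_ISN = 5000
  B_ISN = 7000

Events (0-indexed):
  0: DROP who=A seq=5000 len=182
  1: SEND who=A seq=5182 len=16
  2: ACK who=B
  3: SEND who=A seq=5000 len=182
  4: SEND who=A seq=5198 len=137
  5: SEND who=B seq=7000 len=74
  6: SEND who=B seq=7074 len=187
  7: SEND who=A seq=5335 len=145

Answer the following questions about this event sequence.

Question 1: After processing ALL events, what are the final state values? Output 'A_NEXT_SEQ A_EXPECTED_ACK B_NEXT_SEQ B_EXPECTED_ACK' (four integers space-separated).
Answer: 5480 7261 7261 5480

Derivation:
After event 0: A_seq=5182 A_ack=7000 B_seq=7000 B_ack=5000
After event 1: A_seq=5198 A_ack=7000 B_seq=7000 B_ack=5000
After event 2: A_seq=5198 A_ack=7000 B_seq=7000 B_ack=5000
After event 3: A_seq=5198 A_ack=7000 B_seq=7000 B_ack=5198
After event 4: A_seq=5335 A_ack=7000 B_seq=7000 B_ack=5335
After event 5: A_seq=5335 A_ack=7074 B_seq=7074 B_ack=5335
After event 6: A_seq=5335 A_ack=7261 B_seq=7261 B_ack=5335
After event 7: A_seq=5480 A_ack=7261 B_seq=7261 B_ack=5480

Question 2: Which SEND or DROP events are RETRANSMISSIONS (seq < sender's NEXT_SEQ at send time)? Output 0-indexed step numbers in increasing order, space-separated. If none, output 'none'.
Step 0: DROP seq=5000 -> fresh
Step 1: SEND seq=5182 -> fresh
Step 3: SEND seq=5000 -> retransmit
Step 4: SEND seq=5198 -> fresh
Step 5: SEND seq=7000 -> fresh
Step 6: SEND seq=7074 -> fresh
Step 7: SEND seq=5335 -> fresh

Answer: 3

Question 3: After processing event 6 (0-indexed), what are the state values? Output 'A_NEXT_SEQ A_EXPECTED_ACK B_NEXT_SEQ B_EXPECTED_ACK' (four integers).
After event 0: A_seq=5182 A_ack=7000 B_seq=7000 B_ack=5000
After event 1: A_seq=5198 A_ack=7000 B_seq=7000 B_ack=5000
After event 2: A_seq=5198 A_ack=7000 B_seq=7000 B_ack=5000
After event 3: A_seq=5198 A_ack=7000 B_seq=7000 B_ack=5198
After event 4: A_seq=5335 A_ack=7000 B_seq=7000 B_ack=5335
After event 5: A_seq=5335 A_ack=7074 B_seq=7074 B_ack=5335
After event 6: A_seq=5335 A_ack=7261 B_seq=7261 B_ack=5335

5335 7261 7261 5335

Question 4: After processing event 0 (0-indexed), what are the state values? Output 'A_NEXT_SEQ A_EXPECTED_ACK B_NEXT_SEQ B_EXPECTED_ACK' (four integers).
After event 0: A_seq=5182 A_ack=7000 B_seq=7000 B_ack=5000

5182 7000 7000 5000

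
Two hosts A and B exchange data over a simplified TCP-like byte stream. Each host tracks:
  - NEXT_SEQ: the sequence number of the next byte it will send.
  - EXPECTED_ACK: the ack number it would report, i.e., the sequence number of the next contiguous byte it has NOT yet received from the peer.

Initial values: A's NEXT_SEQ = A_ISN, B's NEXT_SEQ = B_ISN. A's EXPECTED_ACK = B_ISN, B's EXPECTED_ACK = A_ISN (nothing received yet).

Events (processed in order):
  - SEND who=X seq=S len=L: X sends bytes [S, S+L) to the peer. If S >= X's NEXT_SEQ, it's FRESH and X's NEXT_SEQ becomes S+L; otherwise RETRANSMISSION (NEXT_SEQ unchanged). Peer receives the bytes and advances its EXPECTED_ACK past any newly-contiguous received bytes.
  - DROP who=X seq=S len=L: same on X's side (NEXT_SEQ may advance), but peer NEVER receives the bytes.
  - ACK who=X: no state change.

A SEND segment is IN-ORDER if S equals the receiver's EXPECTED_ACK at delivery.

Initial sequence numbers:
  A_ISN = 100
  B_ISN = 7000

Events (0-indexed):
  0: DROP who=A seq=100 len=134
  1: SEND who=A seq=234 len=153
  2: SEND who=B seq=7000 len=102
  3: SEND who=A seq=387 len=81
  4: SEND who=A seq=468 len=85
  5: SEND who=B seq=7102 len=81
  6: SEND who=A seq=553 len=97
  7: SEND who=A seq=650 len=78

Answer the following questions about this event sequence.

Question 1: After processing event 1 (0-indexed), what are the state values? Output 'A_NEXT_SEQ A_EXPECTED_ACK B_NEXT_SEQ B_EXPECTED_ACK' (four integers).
After event 0: A_seq=234 A_ack=7000 B_seq=7000 B_ack=100
After event 1: A_seq=387 A_ack=7000 B_seq=7000 B_ack=100

387 7000 7000 100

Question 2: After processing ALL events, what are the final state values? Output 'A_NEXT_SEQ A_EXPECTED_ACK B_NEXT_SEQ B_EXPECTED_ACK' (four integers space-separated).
Answer: 728 7183 7183 100

Derivation:
After event 0: A_seq=234 A_ack=7000 B_seq=7000 B_ack=100
After event 1: A_seq=387 A_ack=7000 B_seq=7000 B_ack=100
After event 2: A_seq=387 A_ack=7102 B_seq=7102 B_ack=100
After event 3: A_seq=468 A_ack=7102 B_seq=7102 B_ack=100
After event 4: A_seq=553 A_ack=7102 B_seq=7102 B_ack=100
After event 5: A_seq=553 A_ack=7183 B_seq=7183 B_ack=100
After event 6: A_seq=650 A_ack=7183 B_seq=7183 B_ack=100
After event 7: A_seq=728 A_ack=7183 B_seq=7183 B_ack=100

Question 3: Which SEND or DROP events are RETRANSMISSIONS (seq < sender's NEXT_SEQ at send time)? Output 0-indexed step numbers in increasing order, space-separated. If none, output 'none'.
Step 0: DROP seq=100 -> fresh
Step 1: SEND seq=234 -> fresh
Step 2: SEND seq=7000 -> fresh
Step 3: SEND seq=387 -> fresh
Step 4: SEND seq=468 -> fresh
Step 5: SEND seq=7102 -> fresh
Step 6: SEND seq=553 -> fresh
Step 7: SEND seq=650 -> fresh

Answer: none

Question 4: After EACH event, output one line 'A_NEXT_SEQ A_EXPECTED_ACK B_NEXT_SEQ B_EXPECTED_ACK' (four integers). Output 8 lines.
234 7000 7000 100
387 7000 7000 100
387 7102 7102 100
468 7102 7102 100
553 7102 7102 100
553 7183 7183 100
650 7183 7183 100
728 7183 7183 100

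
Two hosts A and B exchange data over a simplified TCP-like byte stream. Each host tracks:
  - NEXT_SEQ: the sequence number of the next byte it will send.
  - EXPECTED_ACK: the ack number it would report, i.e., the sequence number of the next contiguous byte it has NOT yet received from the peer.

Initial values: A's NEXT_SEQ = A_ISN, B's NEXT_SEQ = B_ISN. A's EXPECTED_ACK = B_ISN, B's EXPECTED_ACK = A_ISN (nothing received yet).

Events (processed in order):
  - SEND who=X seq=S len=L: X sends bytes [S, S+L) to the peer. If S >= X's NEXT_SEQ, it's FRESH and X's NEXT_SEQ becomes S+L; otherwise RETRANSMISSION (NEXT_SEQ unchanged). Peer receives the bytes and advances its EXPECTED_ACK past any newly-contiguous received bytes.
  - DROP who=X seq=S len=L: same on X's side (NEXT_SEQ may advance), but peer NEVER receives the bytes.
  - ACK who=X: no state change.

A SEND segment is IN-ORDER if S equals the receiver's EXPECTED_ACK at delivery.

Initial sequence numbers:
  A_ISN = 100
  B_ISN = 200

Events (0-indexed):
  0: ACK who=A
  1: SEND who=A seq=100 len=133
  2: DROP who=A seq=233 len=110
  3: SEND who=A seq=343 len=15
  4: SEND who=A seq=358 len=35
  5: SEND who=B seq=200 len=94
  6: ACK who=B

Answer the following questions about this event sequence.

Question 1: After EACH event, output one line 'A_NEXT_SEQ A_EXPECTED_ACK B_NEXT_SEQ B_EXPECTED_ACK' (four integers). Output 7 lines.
100 200 200 100
233 200 200 233
343 200 200 233
358 200 200 233
393 200 200 233
393 294 294 233
393 294 294 233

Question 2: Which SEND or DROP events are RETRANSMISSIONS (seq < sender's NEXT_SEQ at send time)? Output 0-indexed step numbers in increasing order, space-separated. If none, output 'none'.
Step 1: SEND seq=100 -> fresh
Step 2: DROP seq=233 -> fresh
Step 3: SEND seq=343 -> fresh
Step 4: SEND seq=358 -> fresh
Step 5: SEND seq=200 -> fresh

Answer: none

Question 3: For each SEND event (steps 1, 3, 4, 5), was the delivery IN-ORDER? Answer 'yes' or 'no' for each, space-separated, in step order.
Step 1: SEND seq=100 -> in-order
Step 3: SEND seq=343 -> out-of-order
Step 4: SEND seq=358 -> out-of-order
Step 5: SEND seq=200 -> in-order

Answer: yes no no yes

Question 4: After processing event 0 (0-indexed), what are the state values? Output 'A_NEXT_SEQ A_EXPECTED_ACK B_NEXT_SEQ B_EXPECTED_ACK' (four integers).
After event 0: A_seq=100 A_ack=200 B_seq=200 B_ack=100

100 200 200 100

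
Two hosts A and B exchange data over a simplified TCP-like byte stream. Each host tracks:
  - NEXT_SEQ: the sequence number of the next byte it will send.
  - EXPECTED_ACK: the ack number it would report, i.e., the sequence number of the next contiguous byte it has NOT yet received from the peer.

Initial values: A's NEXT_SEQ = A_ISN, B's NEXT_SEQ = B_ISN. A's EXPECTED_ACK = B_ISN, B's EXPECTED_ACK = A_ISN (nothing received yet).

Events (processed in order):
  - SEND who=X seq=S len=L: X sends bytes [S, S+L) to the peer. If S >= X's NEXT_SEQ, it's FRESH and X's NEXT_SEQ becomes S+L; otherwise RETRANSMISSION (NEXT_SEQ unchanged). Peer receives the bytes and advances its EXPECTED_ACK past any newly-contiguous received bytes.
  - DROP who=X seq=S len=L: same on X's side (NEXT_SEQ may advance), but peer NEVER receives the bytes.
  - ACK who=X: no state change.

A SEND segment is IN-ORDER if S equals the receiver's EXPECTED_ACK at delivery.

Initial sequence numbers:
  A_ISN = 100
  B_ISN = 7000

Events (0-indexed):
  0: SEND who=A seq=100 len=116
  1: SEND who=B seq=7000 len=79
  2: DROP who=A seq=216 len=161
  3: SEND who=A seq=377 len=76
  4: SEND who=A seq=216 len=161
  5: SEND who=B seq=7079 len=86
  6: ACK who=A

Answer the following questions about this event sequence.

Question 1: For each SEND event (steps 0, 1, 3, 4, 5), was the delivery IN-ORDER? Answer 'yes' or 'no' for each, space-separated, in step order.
Answer: yes yes no yes yes

Derivation:
Step 0: SEND seq=100 -> in-order
Step 1: SEND seq=7000 -> in-order
Step 3: SEND seq=377 -> out-of-order
Step 4: SEND seq=216 -> in-order
Step 5: SEND seq=7079 -> in-order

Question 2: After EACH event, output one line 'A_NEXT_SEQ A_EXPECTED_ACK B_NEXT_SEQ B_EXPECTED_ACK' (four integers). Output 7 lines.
216 7000 7000 216
216 7079 7079 216
377 7079 7079 216
453 7079 7079 216
453 7079 7079 453
453 7165 7165 453
453 7165 7165 453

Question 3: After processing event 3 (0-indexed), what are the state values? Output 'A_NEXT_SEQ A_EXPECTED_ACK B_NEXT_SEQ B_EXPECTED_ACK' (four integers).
After event 0: A_seq=216 A_ack=7000 B_seq=7000 B_ack=216
After event 1: A_seq=216 A_ack=7079 B_seq=7079 B_ack=216
After event 2: A_seq=377 A_ack=7079 B_seq=7079 B_ack=216
After event 3: A_seq=453 A_ack=7079 B_seq=7079 B_ack=216

453 7079 7079 216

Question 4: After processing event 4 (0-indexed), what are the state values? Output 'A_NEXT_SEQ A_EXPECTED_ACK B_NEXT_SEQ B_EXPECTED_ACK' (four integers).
After event 0: A_seq=216 A_ack=7000 B_seq=7000 B_ack=216
After event 1: A_seq=216 A_ack=7079 B_seq=7079 B_ack=216
After event 2: A_seq=377 A_ack=7079 B_seq=7079 B_ack=216
After event 3: A_seq=453 A_ack=7079 B_seq=7079 B_ack=216
After event 4: A_seq=453 A_ack=7079 B_seq=7079 B_ack=453

453 7079 7079 453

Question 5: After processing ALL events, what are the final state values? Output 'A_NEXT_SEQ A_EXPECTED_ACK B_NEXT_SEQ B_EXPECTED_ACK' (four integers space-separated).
After event 0: A_seq=216 A_ack=7000 B_seq=7000 B_ack=216
After event 1: A_seq=216 A_ack=7079 B_seq=7079 B_ack=216
After event 2: A_seq=377 A_ack=7079 B_seq=7079 B_ack=216
After event 3: A_seq=453 A_ack=7079 B_seq=7079 B_ack=216
After event 4: A_seq=453 A_ack=7079 B_seq=7079 B_ack=453
After event 5: A_seq=453 A_ack=7165 B_seq=7165 B_ack=453
After event 6: A_seq=453 A_ack=7165 B_seq=7165 B_ack=453

Answer: 453 7165 7165 453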